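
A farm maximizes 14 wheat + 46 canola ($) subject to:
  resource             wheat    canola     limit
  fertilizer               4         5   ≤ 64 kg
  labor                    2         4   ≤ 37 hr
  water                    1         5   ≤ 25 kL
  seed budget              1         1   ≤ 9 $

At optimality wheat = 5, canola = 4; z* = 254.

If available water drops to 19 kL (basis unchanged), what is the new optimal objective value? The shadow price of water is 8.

Δb = -6, so new z* = 254 + (8)·(-6) = 254 − 48 = 206.

206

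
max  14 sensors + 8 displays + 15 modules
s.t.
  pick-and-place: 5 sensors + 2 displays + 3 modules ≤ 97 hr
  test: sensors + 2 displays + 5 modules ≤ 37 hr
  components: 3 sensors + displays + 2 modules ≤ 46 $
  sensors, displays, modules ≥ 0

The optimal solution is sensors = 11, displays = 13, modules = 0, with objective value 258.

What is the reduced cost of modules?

At the optimum: pick-and-place uses 81 of 97 (slack = 16); test uses 37 of 37 (binding); components uses 46 of 46 (binding).
Since pick-and-place is not tight, its dual is 0.
From A_Bᵀ y = c: 1·y_test + 3·y_components = 14; 2·y_test + 1·y_components = 8.
Solving: y_test = 2, y_components = 4.
Reduced cost of modules: c₃ − yᵀa₃ = 15 − (2·5 + 4·2) = 15 − 18 = -3.

-3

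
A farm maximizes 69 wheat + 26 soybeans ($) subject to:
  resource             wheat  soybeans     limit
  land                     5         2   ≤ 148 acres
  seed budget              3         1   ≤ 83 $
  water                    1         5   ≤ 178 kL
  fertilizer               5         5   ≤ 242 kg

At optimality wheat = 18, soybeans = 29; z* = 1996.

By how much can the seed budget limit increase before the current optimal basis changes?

5.8

Binding constraints: land, seed budget. The basis is B = [[5,2],[3,1]] with det -1.
Per unit increase in seed budget, x* moves by d = (2, -5).
The basis stays optimal until soybeans reaches 0; allowable increase = 5.8 $.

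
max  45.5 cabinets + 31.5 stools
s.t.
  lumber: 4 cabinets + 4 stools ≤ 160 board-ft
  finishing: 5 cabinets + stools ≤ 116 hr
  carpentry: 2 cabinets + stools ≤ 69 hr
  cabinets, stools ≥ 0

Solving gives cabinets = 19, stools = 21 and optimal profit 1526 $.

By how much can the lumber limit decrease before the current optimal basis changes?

67.2

Binding constraints: lumber, finishing. The basis is B = [[4,4],[5,1]] with det -16.
Per unit decrease in lumber, x* moves by d = (0.0625, -0.3125).
The basis stays optimal until stools reaches 0; allowable decrease = 67.2 board-ft.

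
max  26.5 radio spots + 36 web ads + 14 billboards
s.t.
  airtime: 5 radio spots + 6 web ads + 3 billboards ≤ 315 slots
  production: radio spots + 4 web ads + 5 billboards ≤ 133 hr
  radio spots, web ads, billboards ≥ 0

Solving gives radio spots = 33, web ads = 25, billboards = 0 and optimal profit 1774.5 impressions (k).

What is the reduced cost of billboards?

Both airtime and production are binding at x*.
Dual feasibility on the basic columns requires 5·y_airtime + 1·y_production = 26.5, 6·y_airtime + 4·y_production = 36.
This yields shadow prices y_airtime = 5, y_production = 1.5.
Reduced cost of billboards: c₃ − yᵀa₃ = 14 − (5·3 + 1.5·5) = 14 − 22.5 = -8.5.

-8.5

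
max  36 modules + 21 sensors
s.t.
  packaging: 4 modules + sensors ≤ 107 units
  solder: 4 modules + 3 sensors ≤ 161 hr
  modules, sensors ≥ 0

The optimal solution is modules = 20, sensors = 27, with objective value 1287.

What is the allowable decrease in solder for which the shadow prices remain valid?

Binding constraints: packaging, solder. The basis is B = [[4,1],[4,3]] with det 8.
Per unit decrease in solder, x* moves by d = (0.125, -0.5).
The basis stays optimal until sensors reaches 0; allowable decrease = 54 hr.

54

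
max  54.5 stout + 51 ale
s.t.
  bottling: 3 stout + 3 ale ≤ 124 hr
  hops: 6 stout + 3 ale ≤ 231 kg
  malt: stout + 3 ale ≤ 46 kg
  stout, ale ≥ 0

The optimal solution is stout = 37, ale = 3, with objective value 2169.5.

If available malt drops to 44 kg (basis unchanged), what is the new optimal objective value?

2150.5

Check each constraint at x*: bottling 120/124 (slack 4); hops 231/231 (tight); malt 46/46 (tight).
Slack constraints have shadow price 0 (complementary slackness).
Dual feasibility on the basic columns requires 6·y_hops + 1·y_malt = 54.5, 3·y_hops + 3·y_malt = 51.
→ y_hops = 7.5 and y_malt = 9.5.
Δz = y_malt·Δb = 9.5 × (-2) = -19, so new z* = 2169.5 − 19 = 2150.5.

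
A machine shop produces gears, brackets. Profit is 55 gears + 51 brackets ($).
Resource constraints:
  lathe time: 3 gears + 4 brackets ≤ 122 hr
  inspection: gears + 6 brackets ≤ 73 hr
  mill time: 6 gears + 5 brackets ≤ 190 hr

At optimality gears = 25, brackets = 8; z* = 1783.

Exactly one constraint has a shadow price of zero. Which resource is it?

lathe time: 107/122 (slack 15)
inspection: 73/73 (binding)
mill time: 190/190 (binding)
By complementary slackness, a constraint with positive slack has shadow price 0 → lathe time.

lathe time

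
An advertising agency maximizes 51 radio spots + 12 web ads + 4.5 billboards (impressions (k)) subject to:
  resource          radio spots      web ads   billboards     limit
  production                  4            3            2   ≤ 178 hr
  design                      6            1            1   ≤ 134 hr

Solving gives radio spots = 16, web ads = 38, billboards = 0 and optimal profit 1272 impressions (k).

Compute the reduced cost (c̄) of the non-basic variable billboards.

-6

At the optimum: production uses 178 of 178 (binding); design uses 134 of 134 (binding).
The binding rows give the dual system: 4·y_production + 6·y_design = 51 and 3·y_production + 1·y_design = 12.
This yields shadow prices y_production = 1.5, y_design = 7.5.
Reduced cost of billboards: c₃ − yᵀa₃ = 4.5 − (1.5·2 + 7.5·1) = 4.5 − 10.5 = -6.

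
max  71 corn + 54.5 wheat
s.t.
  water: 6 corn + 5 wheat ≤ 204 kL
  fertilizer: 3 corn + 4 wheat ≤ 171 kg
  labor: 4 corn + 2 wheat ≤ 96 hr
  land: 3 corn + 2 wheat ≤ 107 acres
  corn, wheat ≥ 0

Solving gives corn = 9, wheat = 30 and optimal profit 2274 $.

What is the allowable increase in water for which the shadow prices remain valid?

Binding constraints: water, labor. The basis is B = [[6,5],[4,2]] with det -8.
Per unit increase in water, x* moves by d = (-0.25, 0.5).
The basis stays optimal until fertilizer becomes binding; allowable increase = 19.2 kL.

19.2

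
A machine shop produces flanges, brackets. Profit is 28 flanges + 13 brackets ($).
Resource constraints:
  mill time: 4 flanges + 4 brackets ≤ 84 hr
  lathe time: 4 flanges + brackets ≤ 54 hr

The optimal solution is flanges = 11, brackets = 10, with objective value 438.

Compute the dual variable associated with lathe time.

Both mill time and lathe time are binding at x*.
From A_Bᵀ y = c: 4·y_mill time + 4·y_lathe time = 28; 4·y_mill time + 1·y_lathe time = 13.
→ y_mill time = 2 and y_lathe time = 5.
Shadow price of lathe time = 5.

5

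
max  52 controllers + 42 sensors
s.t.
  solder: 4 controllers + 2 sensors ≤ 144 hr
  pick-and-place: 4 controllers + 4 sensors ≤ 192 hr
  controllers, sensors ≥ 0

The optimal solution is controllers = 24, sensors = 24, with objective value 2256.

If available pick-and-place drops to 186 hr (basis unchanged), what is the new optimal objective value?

2208

At the optimum: solder uses 144 of 144 (binding); pick-and-place uses 192 of 192 (binding).
The binding rows give the dual system: 4·y_solder + 4·y_pick-and-place = 52 and 2·y_solder + 4·y_pick-and-place = 42.
→ y_solder = 5 and y_pick-and-place = 8.
Δz = y_pick-and-place·Δb = 8 × (-6) = -48, so new z* = 2256 − 48 = 2208.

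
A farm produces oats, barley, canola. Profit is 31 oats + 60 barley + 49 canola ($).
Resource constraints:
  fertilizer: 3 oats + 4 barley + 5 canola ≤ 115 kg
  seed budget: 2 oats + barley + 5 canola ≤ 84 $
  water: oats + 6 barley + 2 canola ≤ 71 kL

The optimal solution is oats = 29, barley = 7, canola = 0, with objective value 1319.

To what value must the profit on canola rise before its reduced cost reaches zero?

Check each constraint at x*: fertilizer 115/115 (tight); seed budget 65/84 (slack 19); water 71/71 (tight).
Since seed budget is not tight, its dual is 0.
From A_Bᵀ y = c: 3·y_fertilizer + 1·y_water = 31; 4·y_fertilizer + 6·y_water = 60.
Solving: y_fertilizer = 9, y_water = 4.
canola enters the basis when its profit ≥ yᵀa₃ = 9·5 + 4·2 = 53.

53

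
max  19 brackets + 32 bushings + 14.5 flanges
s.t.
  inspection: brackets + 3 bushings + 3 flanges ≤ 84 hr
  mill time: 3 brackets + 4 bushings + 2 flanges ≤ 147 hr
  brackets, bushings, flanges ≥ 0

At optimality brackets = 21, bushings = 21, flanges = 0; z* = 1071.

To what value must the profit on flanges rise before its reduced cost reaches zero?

Both inspection and mill time are binding at x*.
Dual feasibility on the basic columns requires 1·y_inspection + 3·y_mill time = 19, 3·y_inspection + 4·y_mill time = 32.
This yields shadow prices y_inspection = 4, y_mill time = 5.
flanges enters the basis when its profit ≥ yᵀa₃ = 4·3 + 5·2 = 22.

22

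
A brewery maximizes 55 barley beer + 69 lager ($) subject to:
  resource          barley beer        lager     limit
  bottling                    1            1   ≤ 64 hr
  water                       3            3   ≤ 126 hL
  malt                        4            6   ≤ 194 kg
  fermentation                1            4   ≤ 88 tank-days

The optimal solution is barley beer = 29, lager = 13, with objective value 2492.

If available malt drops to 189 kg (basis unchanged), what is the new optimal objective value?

2457

Binding: water and malt. Non-binding: bottling (22 unused), fermentation (7 unused).
By complementary slackness, y = 0 for the non-binding constraints.
From A_Bᵀ y = c: 3·y_water + 4·y_malt = 55; 3·y_water + 6·y_malt = 69.
→ y_water = 9 and y_malt = 7.
Δz = y_malt·Δb = 7 × (-5) = -35, so new z* = 2492 − 35 = 2457.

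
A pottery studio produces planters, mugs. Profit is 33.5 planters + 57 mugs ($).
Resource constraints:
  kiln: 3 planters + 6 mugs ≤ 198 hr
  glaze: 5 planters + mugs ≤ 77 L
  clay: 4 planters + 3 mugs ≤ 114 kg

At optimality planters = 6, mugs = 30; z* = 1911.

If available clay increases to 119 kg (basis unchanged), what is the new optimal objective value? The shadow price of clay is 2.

Δb = 5, so new z* = 1911 + (2)·(5) = 1911 + 10 = 1921.

1921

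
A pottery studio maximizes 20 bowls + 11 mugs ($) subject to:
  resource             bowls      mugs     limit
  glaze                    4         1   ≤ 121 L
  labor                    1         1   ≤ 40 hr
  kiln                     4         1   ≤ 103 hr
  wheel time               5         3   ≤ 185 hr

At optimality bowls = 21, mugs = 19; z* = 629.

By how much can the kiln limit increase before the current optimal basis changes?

18

Binding constraints: labor, kiln. The basis is B = [[1,1],[4,1]] with det -3.
Per unit increase in kiln, x* moves by d = (0.3333, -0.3333).
The basis stays optimal until glaze becomes binding; allowable increase = 18 hr.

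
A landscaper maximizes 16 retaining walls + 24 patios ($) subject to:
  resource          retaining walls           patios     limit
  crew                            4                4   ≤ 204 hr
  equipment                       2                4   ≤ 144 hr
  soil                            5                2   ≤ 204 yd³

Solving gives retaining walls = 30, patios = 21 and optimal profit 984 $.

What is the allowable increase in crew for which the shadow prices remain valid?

Binding constraints: crew, equipment. The basis is B = [[4,4],[2,4]] with det 8.
Per unit increase in crew, x* moves by d = (0.5, -0.25).
The basis stays optimal until soil becomes binding; allowable increase = 6 hr.

6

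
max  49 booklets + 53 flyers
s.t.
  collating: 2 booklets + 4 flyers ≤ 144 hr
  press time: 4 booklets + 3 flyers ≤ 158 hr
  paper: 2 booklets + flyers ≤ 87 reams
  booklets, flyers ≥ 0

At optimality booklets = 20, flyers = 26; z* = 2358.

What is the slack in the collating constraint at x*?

0

collating used = 2·20 + 4·26 = 144; slack = 144 − 144 = 0.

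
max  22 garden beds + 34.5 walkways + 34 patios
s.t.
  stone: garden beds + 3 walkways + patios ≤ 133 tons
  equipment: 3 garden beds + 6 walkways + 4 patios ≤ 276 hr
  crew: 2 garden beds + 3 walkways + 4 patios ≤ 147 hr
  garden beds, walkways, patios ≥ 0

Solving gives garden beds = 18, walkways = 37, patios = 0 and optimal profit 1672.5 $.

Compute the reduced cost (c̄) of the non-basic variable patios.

-8

Check each constraint at x*: stone 129/133 (slack 4); equipment 276/276 (tight); crew 147/147 (tight).
Since stone is not tight, its dual is 0.
Dual feasibility on the basic columns requires 3·y_equipment + 2·y_crew = 22, 6·y_equipment + 3·y_crew = 34.5.
Solving: y_equipment = 1, y_crew = 9.5.
Reduced cost of patios: c₃ − yᵀa₃ = 34 − (1·4 + 9.5·4) = 34 − 42 = -8.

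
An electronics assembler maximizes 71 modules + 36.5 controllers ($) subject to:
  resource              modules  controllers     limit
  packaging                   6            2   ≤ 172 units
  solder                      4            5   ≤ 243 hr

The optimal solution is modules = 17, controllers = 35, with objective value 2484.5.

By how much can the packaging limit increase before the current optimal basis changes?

Binding constraints: packaging, solder. The basis is B = [[6,2],[4,5]] with det 22.
Per unit increase in packaging, x* moves by d = (0.2273, -0.1818).
The basis stays optimal until controllers reaches 0; allowable increase = 192.5 units.

192.5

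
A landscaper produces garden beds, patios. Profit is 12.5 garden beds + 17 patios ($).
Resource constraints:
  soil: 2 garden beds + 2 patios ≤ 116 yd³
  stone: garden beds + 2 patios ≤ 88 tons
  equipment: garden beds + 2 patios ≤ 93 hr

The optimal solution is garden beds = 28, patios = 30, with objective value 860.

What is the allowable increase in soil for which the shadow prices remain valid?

60

Binding constraints: soil, stone. The basis is B = [[2,2],[1,2]] with det 2.
Per unit increase in soil, x* moves by d = (1, -0.5).
The basis stays optimal until patios reaches 0; allowable increase = 60 yd³.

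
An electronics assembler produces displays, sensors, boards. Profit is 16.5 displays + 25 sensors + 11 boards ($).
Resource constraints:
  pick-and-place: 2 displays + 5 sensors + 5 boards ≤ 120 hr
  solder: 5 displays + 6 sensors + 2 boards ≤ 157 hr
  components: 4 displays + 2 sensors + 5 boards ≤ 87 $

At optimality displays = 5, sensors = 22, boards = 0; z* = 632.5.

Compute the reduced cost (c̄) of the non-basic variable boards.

-4

At the optimum: pick-and-place uses 120 of 120 (binding); solder uses 157 of 157 (binding); components uses 64 of 87 (slack = 23).
By complementary slackness, y = 0 for the non-binding constraint.
Dual feasibility on the basic columns requires 2·y_pick-and-place + 5·y_solder = 16.5, 5·y_pick-and-place + 6·y_solder = 25.
→ y_pick-and-place = 2 and y_solder = 2.5.
Reduced cost of boards: c₃ − yᵀa₃ = 11 − (2·5 + 2.5·2) = 11 − 15 = -4.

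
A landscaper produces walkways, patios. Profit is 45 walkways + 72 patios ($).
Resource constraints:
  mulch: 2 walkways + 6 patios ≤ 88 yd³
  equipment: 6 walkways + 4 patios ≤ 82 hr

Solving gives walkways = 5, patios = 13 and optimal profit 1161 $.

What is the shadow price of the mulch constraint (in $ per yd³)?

9

At the optimum: mulch uses 88 of 88 (binding); equipment uses 82 of 82 (binding).
The binding rows give the dual system: 2·y_mulch + 6·y_equipment = 45 and 6·y_mulch + 4·y_equipment = 72.
→ y_mulch = 9 and y_equipment = 4.5.
Shadow price of mulch = 9.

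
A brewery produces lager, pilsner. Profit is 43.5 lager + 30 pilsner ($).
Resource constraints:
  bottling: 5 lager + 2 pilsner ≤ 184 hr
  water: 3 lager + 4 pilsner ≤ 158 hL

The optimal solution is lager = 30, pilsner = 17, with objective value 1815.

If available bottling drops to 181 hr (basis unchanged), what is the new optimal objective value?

At the optimum: bottling uses 184 of 184 (binding); water uses 158 of 158 (binding).
The binding rows give the dual system: 5·y_bottling + 3·y_water = 43.5 and 2·y_bottling + 4·y_water = 30.
→ y_bottling = 6 and y_water = 4.5.
Δz = y_bottling·Δb = 6 × (-3) = -18, so new z* = 1815 − 18 = 1797.

1797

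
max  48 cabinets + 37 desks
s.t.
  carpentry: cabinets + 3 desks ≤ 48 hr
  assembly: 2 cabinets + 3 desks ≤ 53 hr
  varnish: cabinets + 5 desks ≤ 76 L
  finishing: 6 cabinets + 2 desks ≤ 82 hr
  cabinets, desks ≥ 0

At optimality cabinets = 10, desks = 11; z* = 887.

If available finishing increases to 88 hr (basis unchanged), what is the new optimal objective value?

917

Check each constraint at x*: carpentry 43/48 (slack 5); assembly 53/53 (tight); varnish 65/76 (slack 11); finishing 82/82 (tight).
Since carpentry, varnish are not tight, their duals are 0.
From A_Bᵀ y = c: 2·y_assembly + 6·y_finishing = 48; 3·y_assembly + 2·y_finishing = 37.
Solving: y_assembly = 9, y_finishing = 5.
Δz = y_finishing·Δb = 5 × (6) = 30, so new z* = 887 + 30 = 917.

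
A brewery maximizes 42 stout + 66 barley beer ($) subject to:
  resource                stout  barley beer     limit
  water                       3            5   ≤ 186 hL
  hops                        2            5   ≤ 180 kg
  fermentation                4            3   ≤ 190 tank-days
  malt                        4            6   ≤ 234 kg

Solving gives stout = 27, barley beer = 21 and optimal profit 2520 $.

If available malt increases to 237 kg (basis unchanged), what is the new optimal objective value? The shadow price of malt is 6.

2538

Δb = 3, so new z* = 2520 + (6)·(3) = 2520 + 18 = 2538.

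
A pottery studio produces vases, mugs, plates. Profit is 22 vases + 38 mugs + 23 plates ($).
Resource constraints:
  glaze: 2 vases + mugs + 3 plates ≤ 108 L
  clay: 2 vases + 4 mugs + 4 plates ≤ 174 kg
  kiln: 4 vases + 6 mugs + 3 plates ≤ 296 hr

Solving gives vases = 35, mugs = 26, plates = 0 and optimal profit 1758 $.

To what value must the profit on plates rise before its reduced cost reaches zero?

29

At the optimum: glaze uses 96 of 108 (slack = 12); clay uses 174 of 174 (binding); kiln uses 296 of 296 (binding).
By complementary slackness, y = 0 for the non-binding constraint.
The binding rows give the dual system: 2·y_clay + 4·y_kiln = 22 and 4·y_clay + 6·y_kiln = 38.
→ y_clay = 5 and y_kiln = 3.
plates enters the basis when its profit ≥ yᵀa₃ = 5·4 + 3·3 = 29.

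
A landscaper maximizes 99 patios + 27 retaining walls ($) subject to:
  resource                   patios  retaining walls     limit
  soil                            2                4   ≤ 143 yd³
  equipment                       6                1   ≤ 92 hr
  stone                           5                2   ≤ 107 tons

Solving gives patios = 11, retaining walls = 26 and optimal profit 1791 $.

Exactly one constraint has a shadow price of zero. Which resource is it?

soil

soil: 126/143 (slack 17)
equipment: 92/92 (binding)
stone: 107/107 (binding)
By complementary slackness, a constraint with positive slack has shadow price 0 → soil.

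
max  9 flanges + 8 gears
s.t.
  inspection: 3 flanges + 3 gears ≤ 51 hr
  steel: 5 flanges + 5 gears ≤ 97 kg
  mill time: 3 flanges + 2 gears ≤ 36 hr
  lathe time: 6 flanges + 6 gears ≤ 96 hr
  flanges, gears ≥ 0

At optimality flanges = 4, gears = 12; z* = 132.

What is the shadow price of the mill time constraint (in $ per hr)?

Binding: mill time and lathe time. Non-binding: inspection (3 unused), steel (17 unused).
Since inspection, steel are not tight, their duals are 0.
Dual feasibility on the basic columns requires 3·y_mill time + 6·y_lathe time = 9, 2·y_mill time + 6·y_lathe time = 8.
→ y_mill time = 1 and y_lathe time = 1.
Shadow price of mill time = 1.

1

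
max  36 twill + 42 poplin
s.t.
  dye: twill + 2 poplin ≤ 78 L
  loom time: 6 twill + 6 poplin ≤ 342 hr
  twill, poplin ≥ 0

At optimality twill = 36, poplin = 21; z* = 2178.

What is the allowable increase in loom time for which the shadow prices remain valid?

126

Binding constraints: dye, loom time. The basis is B = [[1,2],[6,6]] with det -6.
Per unit increase in loom time, x* moves by d = (0.3333, -0.1667).
The basis stays optimal until poplin reaches 0; allowable increase = 126 hr.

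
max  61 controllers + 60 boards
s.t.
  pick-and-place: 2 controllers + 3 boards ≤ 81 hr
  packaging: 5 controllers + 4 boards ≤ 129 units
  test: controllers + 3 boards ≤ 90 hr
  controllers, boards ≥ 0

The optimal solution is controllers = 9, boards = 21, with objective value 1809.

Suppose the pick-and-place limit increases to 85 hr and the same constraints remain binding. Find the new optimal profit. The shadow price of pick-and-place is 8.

1841

Δb = 4, so new z* = 1809 + (8)·(4) = 1809 + 32 = 1841.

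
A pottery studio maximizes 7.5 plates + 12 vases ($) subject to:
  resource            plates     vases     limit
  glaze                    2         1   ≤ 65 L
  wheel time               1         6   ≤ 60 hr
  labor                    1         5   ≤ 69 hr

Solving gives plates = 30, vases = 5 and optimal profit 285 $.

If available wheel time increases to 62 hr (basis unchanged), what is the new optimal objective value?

288

Binding: glaze and wheel time. Non-binding: labor (14 unused).
Since labor is not tight, its dual is 0.
The binding rows give the dual system: 2·y_glaze + 1·y_wheel time = 7.5 and 1·y_glaze + 6·y_wheel time = 12.
→ y_glaze = 3 and y_wheel time = 1.5.
Δz = y_wheel time·Δb = 1.5 × (2) = 3, so new z* = 285 + 3 = 288.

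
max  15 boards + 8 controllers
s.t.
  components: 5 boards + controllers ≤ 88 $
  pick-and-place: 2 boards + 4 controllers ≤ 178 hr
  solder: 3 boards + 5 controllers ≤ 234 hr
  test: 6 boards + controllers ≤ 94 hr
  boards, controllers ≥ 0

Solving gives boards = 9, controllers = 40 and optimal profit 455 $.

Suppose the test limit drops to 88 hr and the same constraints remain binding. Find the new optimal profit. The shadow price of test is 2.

443

Δb = -6, so new z* = 455 + (2)·(-6) = 455 − 12 = 443.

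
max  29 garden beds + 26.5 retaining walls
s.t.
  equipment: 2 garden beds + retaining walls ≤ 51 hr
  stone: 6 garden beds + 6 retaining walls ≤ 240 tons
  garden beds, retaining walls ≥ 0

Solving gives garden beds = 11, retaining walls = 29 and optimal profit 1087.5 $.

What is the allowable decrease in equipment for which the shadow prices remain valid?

11

Binding constraints: equipment, stone. The basis is B = [[2,1],[6,6]] with det 6.
Per unit decrease in equipment, x* moves by d = (-1, 1).
The basis stays optimal until garden beds reaches 0; allowable decrease = 11 hr.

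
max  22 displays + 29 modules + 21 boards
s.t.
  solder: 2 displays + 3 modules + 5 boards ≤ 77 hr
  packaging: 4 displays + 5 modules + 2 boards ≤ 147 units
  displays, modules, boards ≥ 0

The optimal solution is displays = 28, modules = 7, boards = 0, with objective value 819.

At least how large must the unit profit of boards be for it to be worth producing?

23

Both solder and packaging are binding at x*.
The binding rows give the dual system: 2·y_solder + 4·y_packaging = 22 and 3·y_solder + 5·y_packaging = 29.
→ y_solder = 3 and y_packaging = 4.
boards enters the basis when its profit ≥ yᵀa₃ = 3·5 + 4·2 = 23.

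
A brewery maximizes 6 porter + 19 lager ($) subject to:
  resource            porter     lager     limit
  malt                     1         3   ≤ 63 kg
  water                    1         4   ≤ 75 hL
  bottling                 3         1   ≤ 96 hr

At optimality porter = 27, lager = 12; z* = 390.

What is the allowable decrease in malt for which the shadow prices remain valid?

6.75

Binding constraints: malt, water. The basis is B = [[1,3],[1,4]] with det 1.
Per unit decrease in malt, x* moves by d = (-4, 1).
The basis stays optimal until porter reaches 0; allowable decrease = 6.75 kg.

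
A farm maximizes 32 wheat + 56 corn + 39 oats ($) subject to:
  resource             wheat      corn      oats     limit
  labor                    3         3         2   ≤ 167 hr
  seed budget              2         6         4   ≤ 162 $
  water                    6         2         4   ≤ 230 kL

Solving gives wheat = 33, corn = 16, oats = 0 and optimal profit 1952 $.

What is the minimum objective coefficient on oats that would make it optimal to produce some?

At the optimum: labor uses 147 of 167 (slack = 20); seed budget uses 162 of 162 (binding); water uses 230 of 230 (binding).
Slack constraints have shadow price 0 (complementary slackness).
Dual feasibility on the basic columns requires 2·y_seed budget + 6·y_water = 32, 6·y_seed budget + 2·y_water = 56.
→ y_seed budget = 8.5 and y_water = 2.5.
oats enters the basis when its profit ≥ yᵀa₃ = 8.5·4 + 2.5·4 = 44.

44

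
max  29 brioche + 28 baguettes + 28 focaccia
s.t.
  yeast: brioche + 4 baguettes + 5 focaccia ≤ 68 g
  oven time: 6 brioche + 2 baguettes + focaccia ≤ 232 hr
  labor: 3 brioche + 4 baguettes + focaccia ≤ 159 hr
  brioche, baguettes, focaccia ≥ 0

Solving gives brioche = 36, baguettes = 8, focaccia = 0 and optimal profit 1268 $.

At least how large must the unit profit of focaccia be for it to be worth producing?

Binding: yeast and oven time. Non-binding: labor (19 unused).
Since labor is not tight, its dual is 0.
From A_Bᵀ y = c: 1·y_yeast + 6·y_oven time = 29; 4·y_yeast + 2·y_oven time = 28.
This yields shadow prices y_yeast = 5, y_oven time = 4.
focaccia enters the basis when its profit ≥ yᵀa₃ = 5·5 + 4·1 = 29.

29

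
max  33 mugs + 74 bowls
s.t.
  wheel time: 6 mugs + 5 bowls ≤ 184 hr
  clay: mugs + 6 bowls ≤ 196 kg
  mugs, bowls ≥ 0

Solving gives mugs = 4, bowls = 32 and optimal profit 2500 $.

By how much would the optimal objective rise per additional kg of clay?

9

Check each constraint at x*: wheel time 184/184 (tight); clay 196/196 (tight).
Dual feasibility on the basic columns requires 6·y_wheel time + 1·y_clay = 33, 5·y_wheel time + 6·y_clay = 74.
→ y_wheel time = 4 and y_clay = 9.
Shadow price of clay = 9.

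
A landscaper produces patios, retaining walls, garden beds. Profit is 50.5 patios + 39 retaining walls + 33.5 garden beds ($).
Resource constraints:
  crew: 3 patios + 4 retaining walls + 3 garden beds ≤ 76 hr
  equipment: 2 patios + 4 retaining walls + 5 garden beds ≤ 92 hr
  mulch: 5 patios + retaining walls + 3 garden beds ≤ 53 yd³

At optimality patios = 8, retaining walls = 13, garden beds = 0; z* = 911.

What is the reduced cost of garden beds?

Check each constraint at x*: crew 76/76 (tight); equipment 68/92 (slack 24); mulch 53/53 (tight).
Slack constraints have shadow price 0 (complementary slackness).
From A_Bᵀ y = c: 3·y_crew + 5·y_mulch = 50.5; 4·y_crew + 1·y_mulch = 39.
This yields shadow prices y_crew = 8.5, y_mulch = 5.
Reduced cost of garden beds: c₃ − yᵀa₃ = 33.5 − (8.5·3 + 5·3) = 33.5 − 40.5 = -7.

-7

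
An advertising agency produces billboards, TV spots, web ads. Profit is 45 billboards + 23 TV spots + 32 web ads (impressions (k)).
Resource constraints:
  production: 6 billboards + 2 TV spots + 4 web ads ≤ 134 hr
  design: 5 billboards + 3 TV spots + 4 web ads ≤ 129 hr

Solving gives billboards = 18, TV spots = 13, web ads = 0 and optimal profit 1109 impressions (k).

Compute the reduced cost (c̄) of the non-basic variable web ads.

-2

Both production and design are binding at x*.
Dual feasibility on the basic columns requires 6·y_production + 5·y_design = 45, 2·y_production + 3·y_design = 23.
→ y_production = 2.5 and y_design = 6.
Reduced cost of web ads: c₃ − yᵀa₃ = 32 − (2.5·4 + 6·4) = 32 − 34 = -2.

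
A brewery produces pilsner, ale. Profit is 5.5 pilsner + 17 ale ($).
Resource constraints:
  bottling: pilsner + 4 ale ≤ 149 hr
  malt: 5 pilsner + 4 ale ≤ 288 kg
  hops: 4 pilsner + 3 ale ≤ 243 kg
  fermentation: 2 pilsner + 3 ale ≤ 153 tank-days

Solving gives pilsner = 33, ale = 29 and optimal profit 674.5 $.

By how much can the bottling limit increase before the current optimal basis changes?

Binding constraints: bottling, fermentation. The basis is B = [[1,4],[2,3]] with det -5.
Per unit increase in bottling, x* moves by d = (-0.6, 0.4).
The basis stays optimal until pilsner reaches 0; allowable increase = 55 hr.

55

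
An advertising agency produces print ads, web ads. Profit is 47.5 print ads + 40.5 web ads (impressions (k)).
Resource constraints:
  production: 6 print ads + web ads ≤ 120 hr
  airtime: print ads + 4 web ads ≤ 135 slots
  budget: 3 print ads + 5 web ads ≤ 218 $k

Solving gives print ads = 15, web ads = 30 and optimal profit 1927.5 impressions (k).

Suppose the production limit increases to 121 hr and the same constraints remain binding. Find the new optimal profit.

Binding: production and airtime. Non-binding: budget (23 unused).
By complementary slackness, y = 0 for the non-binding constraint.
Dual feasibility on the basic columns requires 6·y_production + 1·y_airtime = 47.5, 1·y_production + 4·y_airtime = 40.5.
Solving: y_production = 6.5, y_airtime = 8.5.
Δz = y_production·Δb = 6.5 × (1) = 6.5, so new z* = 1927.5 + 6.5 = 1934.

1934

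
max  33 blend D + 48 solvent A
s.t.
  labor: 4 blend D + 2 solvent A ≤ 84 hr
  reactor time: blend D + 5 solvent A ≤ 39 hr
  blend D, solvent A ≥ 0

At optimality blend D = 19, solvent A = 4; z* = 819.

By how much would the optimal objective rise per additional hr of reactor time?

Check each constraint at x*: labor 84/84 (tight); reactor time 39/39 (tight).
The binding rows give the dual system: 4·y_labor + 1·y_reactor time = 33 and 2·y_labor + 5·y_reactor time = 48.
This yields shadow prices y_labor = 6.5, y_reactor time = 7.
Shadow price of reactor time = 7.

7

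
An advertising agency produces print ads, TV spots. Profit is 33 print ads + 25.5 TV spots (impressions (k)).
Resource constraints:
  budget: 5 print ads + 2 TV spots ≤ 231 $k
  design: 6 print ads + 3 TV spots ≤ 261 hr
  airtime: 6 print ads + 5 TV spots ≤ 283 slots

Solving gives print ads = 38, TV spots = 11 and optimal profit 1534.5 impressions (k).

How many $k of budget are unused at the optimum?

19

budget used = 5·38 + 2·11 = 212; slack = 231 − 212 = 19.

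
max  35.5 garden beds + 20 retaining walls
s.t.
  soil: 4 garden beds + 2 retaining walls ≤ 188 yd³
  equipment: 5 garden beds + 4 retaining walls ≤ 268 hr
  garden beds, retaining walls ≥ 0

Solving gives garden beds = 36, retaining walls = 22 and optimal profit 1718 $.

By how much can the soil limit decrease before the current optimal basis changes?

Binding constraints: soil, equipment. The basis is B = [[4,2],[5,4]] with det 6.
Per unit decrease in soil, x* moves by d = (-0.6667, 0.8333).
The basis stays optimal until garden beds reaches 0; allowable decrease = 54 yd³.

54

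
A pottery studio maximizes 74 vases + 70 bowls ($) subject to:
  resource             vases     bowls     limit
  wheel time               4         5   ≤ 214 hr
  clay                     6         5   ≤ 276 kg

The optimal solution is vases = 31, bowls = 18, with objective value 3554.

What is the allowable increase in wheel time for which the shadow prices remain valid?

62

Binding constraints: wheel time, clay. The basis is B = [[4,5],[6,5]] with det -10.
Per unit increase in wheel time, x* moves by d = (-0.5, 0.6).
The basis stays optimal until vases reaches 0; allowable increase = 62 hr.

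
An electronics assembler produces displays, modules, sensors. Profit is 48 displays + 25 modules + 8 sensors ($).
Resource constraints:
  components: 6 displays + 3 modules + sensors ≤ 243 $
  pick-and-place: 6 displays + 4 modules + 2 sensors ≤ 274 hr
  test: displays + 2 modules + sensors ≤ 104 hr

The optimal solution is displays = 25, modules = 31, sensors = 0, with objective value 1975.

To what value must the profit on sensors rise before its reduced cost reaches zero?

9

Check each constraint at x*: components 243/243 (tight); pick-and-place 274/274 (tight); test 87/104 (slack 17).
By complementary slackness, y = 0 for the non-binding constraint.
Dual feasibility on the basic columns requires 6·y_components + 6·y_pick-and-place = 48, 3·y_components + 4·y_pick-and-place = 25.
Solving: y_components = 7, y_pick-and-place = 1.
sensors enters the basis when its profit ≥ yᵀa₃ = 7·1 + 1·2 = 9.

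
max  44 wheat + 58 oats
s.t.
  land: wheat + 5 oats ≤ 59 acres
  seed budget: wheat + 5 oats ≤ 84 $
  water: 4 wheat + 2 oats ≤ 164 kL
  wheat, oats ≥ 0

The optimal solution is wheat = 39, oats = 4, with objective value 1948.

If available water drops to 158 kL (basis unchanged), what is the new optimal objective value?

1894

Binding: land and water. Non-binding: seed budget (25 unused).
By complementary slackness, y = 0 for the non-binding constraint.
Dual feasibility on the basic columns requires 1·y_land + 4·y_water = 44, 5·y_land + 2·y_water = 58.
Solving: y_land = 8, y_water = 9.
Δz = y_water·Δb = 9 × (-6) = -54, so new z* = 1948 − 54 = 1894.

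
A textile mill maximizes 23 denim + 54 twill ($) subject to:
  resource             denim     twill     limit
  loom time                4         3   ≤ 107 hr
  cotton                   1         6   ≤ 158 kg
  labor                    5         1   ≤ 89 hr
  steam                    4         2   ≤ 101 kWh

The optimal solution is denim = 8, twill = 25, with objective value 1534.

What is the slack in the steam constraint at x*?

19

steam used = 4·8 + 2·25 = 82; slack = 101 − 82 = 19.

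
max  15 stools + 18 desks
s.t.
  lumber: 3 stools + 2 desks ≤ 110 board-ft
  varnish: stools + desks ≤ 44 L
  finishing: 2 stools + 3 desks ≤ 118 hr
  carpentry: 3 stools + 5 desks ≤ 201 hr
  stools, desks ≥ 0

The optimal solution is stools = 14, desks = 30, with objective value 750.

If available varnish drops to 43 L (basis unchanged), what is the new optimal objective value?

Check each constraint at x*: lumber 102/110 (slack 8); varnish 44/44 (tight); finishing 118/118 (tight); carpentry 192/201 (slack 9).
By complementary slackness, y = 0 for the non-binding constraints.
The binding rows give the dual system: 1·y_varnish + 2·y_finishing = 15 and 1·y_varnish + 3·y_finishing = 18.
This yields shadow prices y_varnish = 9, y_finishing = 3.
Δz = y_varnish·Δb = 9 × (-1) = -9, so new z* = 750 − 9 = 741.

741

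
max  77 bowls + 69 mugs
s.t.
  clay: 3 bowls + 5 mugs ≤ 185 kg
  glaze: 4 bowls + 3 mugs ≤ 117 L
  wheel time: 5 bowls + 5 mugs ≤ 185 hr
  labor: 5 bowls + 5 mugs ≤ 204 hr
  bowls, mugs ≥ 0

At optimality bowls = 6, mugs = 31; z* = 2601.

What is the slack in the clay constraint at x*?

12

clay used = 3·6 + 5·31 = 173; slack = 185 − 173 = 12.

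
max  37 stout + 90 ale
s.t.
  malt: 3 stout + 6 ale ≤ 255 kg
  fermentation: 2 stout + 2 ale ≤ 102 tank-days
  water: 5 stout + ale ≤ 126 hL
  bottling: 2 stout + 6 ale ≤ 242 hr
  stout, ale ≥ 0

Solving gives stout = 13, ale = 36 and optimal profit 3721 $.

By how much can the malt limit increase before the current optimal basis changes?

3

Binding constraints: malt, bottling. The basis is B = [[3,6],[2,6]] with det 6.
Per unit increase in malt, x* moves by d = (1, -0.3333).
The basis stays optimal until fermentation becomes binding; allowable increase = 3 kg.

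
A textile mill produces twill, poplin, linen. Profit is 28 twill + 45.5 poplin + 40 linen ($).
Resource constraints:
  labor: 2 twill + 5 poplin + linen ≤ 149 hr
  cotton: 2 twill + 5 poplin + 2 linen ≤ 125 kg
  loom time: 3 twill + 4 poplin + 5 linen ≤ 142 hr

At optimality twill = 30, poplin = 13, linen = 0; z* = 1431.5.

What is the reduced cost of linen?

Check each constraint at x*: labor 125/149 (slack 24); cotton 125/125 (tight); loom time 142/142 (tight).
Slack constraints have shadow price 0 (complementary slackness).
Dual feasibility on the basic columns requires 2·y_cotton + 3·y_loom time = 28, 5·y_cotton + 4·y_loom time = 45.5.
This yields shadow prices y_cotton = 3.5, y_loom time = 7.
Reduced cost of linen: c₃ − yᵀa₃ = 40 − (3.5·2 + 7·5) = 40 − 42 = -2.

-2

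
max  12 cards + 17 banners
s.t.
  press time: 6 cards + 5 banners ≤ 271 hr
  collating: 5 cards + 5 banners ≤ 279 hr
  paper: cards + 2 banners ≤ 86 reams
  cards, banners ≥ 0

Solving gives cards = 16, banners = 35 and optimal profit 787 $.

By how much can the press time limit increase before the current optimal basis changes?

33.6

Binding constraints: press time, paper. The basis is B = [[6,5],[1,2]] with det 7.
Per unit increase in press time, x* moves by d = (0.2857, -0.1429).
The basis stays optimal until collating becomes binding; allowable increase = 33.6 hr.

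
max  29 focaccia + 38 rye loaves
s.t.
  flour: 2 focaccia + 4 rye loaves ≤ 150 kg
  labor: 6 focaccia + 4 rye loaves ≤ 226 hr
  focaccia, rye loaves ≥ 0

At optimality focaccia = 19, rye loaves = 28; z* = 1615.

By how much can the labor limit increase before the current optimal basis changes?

224

Binding constraints: flour, labor. The basis is B = [[2,4],[6,4]] with det -16.
Per unit increase in labor, x* moves by d = (0.25, -0.125).
The basis stays optimal until rye loaves reaches 0; allowable increase = 224 hr.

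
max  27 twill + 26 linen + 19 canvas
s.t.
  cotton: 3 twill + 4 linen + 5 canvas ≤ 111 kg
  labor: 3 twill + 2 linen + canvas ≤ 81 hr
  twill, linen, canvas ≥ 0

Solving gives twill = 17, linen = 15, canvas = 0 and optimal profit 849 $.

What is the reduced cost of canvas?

At the optimum: cotton uses 111 of 111 (binding); labor uses 81 of 81 (binding).
From A_Bᵀ y = c: 3·y_cotton + 3·y_labor = 27; 4·y_cotton + 2·y_labor = 26.
Solving: y_cotton = 4, y_labor = 5.
Reduced cost of canvas: c₃ − yᵀa₃ = 19 − (4·5 + 5·1) = 19 − 25 = -6.

-6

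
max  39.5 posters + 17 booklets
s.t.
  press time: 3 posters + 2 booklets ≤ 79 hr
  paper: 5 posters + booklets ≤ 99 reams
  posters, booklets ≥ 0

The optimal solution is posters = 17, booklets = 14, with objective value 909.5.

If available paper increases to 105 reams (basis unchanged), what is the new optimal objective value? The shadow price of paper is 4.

933.5

Δb = 6, so new z* = 909.5 + (4)·(6) = 909.5 + 24 = 933.5.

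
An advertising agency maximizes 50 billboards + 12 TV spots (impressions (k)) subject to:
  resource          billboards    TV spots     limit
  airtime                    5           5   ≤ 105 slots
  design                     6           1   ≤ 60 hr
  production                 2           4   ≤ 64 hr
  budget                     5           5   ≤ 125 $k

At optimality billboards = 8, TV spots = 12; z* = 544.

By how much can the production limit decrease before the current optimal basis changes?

Binding constraints: design, production. The basis is B = [[6,1],[2,4]] with det 22.
Per unit decrease in production, x* moves by d = (0.0455, -0.2727).
The basis stays optimal until TV spots reaches 0; allowable decrease = 44 hr.

44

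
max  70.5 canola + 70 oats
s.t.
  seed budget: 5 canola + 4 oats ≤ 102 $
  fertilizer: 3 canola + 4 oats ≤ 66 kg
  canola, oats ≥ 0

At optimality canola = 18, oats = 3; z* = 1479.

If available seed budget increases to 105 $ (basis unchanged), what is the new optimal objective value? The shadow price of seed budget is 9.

1506

Δb = 3, so new z* = 1479 + (9)·(3) = 1479 + 27 = 1506.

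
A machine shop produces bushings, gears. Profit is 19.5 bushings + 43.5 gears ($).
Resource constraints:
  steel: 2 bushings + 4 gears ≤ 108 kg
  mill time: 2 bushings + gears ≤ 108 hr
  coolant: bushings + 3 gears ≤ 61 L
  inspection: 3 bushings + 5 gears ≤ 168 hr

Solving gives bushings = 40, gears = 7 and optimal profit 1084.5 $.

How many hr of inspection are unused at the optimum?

inspection used = 3·40 + 5·7 = 155; slack = 168 − 155 = 13.

13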